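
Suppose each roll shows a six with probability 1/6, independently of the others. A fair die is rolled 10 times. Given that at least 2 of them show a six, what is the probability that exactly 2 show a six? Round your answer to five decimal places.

0.56396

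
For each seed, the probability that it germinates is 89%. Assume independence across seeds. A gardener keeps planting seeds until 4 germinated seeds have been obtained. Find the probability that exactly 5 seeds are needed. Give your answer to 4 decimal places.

0.2761

Y = trial on which the fourth success occurs; negative binomial, r=4, p=0.89.
P(Y=5) = C(4,3) · p^4 · (1−p)^1
= 4 · 0.62742 · 0.11 = 0.276066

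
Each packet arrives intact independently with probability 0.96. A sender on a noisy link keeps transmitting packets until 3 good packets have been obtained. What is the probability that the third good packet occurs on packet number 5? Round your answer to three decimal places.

0.008

Y = trial on which the third success occurs; negative binomial, r=3, p=0.96.
P(Y=5) = C(4,2) · p^3 · (1−p)^2
= 6 · 0.88474 · 0.0016 = 0.00849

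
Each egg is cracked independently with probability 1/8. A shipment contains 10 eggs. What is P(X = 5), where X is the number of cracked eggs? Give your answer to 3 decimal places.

0.004

X ~ Binomial(n=10, p=0.125).
P(X=5) = C(10,5) · p^5 · (1−p)^5
= 252 · 3.0518e-05 · 0.51291 = 0.00394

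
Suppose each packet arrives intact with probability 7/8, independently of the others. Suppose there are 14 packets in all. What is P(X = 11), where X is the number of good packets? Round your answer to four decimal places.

0.1637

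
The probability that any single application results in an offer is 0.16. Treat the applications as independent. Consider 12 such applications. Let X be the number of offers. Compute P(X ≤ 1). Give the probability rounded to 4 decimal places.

0.4055

X ~ Binomial(12, 0.16); P(X ≤ 1) = Σ C(12,k) p^k (1−p)^(12−k) over k:
  k=0: C(12,0)·0.16^0·0.84^12 = 0.123410
  k=1: C(12,1)·0.16^1·0.84^11 = 0.282081
Total = 0.405491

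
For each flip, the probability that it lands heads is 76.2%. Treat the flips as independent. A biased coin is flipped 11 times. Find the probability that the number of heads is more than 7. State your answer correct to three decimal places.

0.746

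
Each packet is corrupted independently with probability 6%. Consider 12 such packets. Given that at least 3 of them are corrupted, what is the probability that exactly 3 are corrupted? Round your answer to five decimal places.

X ~ Binomial(12, 0.06). Want P(X=3 | X≥3) = P(X=3) / P(X≥3).
P(X=3) = C(12,3)·0.06^3·0.94^9 = 0.0272287
P(X≥3) = 1 − 0.4759203 − 0.3645347 − 0.1279750 = 0.0315700
Ratio = 0.0272287 / 0.0315700 = 0.8624863

0.86249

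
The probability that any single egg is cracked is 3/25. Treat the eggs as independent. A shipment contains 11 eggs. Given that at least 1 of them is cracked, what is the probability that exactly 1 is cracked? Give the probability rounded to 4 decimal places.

X ~ Binomial(11, 0.12). Want P(X=1 | X≥1) = P(X=1) / P(X≥1).
P(X=1) = C(11,1)·0.12^1·0.88^10 = 0.367621
P(X≥1) = 1 − 0.245081 = 0.754919
Ratio = 0.367621 / 0.754919 = 0.486968

0.4870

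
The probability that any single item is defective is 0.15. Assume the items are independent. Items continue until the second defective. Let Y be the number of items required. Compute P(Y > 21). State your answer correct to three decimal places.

0.155

Needing more than 21 items ⇔ fewer than 2 successes in the first 21. With X ~ Binomial(21, 0.15), P(Y > 21) = P(X ≤ 1).
  k=0: C(21,0)·0.15^0·0.85^21 = 0.03295
  k=1: C(21,1)·0.15^1·0.85^20 = 0.12209
P(X ≤ 1) = 0.15504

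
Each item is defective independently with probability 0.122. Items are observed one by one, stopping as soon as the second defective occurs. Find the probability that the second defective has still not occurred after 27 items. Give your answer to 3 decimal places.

Needing more than 27 items ⇔ fewer than 2 successes in the first 27. With X ~ Binomial(27, 0.122), P(Y > 27) = P(X ≤ 1).
  k=0: C(27,0)·0.122^0·0.878^27 = 0.02981
  k=1: C(27,1)·0.122^1·0.878^26 = 0.11184
P(X ≤ 1) = 0.14165

0.142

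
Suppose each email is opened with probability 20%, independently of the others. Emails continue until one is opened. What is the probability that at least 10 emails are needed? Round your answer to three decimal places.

Y = number of emails to the first success; geometric, p = 0.20.
P(Y > 9) = P(first 9 all fail) = (1−p)^9 = 0.13422

0.134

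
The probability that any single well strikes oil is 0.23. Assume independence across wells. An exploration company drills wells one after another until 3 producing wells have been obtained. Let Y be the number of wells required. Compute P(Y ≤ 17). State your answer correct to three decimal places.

0.786

Finishing within 17 wells ⇔ at least 3 successes in the first 17. With X ~ Binomial(17, 0.23), P(Y ≤ 17) = 1 − P(X ≤ 2).
  k=0: C(17,0)·0.23^0·0.77^17 = 0.01176
  k=1: C(17,1)·0.23^1·0.77^16 = 0.05971
  k=2: C(17,2)·0.23^2·0.77^15 = 0.14268
1 − 0.21414 = 0.78586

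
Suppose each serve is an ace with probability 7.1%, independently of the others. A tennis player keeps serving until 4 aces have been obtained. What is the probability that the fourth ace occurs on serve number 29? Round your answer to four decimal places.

0.0132

Y = trial on which the fourth success occurs; negative binomial, r=4, p=0.071.
P(Y=29) = C(28,3) · p^4 · (1−p)^25
= 3276 · 2.5412e-05 · 0.15863 = 0.013206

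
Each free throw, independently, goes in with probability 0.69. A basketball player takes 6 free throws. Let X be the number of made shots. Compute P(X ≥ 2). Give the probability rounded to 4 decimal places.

0.9873

X ~ Binomial(6, 0.69); P(X ≥ 2) = Σ C(6,k) p^k (1−p)^(6−k) over k:
  k=2: C(6,2)·0.69^2·0.31^4 = 0.065953
  k=3: C(6,3)·0.69^3·0.31^3 = 0.195732
  k=4: C(6,4)·0.69^4·0.31^2 = 0.326747
  k=5: C(6,5)·0.69^5·0.31^1 = 0.290910
  k=6: C(6,6)·0.69^6·0.31^0 = 0.107918
Total = 0.987260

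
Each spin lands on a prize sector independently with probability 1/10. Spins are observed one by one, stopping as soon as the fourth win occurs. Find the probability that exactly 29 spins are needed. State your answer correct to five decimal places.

Y = trial on which the fourth success occurs; negative binomial, r=4, p=0.10.
P(Y=29) = C(28,3) · p^4 · (1−p)^25
= 3276 · 0.0001 · 0.07179 = 0.0235183

0.02352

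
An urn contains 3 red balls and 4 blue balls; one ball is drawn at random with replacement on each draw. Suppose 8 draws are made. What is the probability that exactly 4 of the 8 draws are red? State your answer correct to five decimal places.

X ~ Binomial(n=8, p=0.428571).
P(X=4) = C(8,4) · p^4 · (1−p)^4
= 70 · 0.033736 · 0.10662 = 0.2517901

0.25179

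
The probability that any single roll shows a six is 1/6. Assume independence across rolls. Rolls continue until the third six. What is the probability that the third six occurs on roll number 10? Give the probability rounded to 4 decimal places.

0.0465

Y = trial on which the third success occurs; negative binomial, r=3, p=0.166667.
P(Y=10) = C(9,2) · p^3 · (1−p)^7
= 36 · 0.0046296 · 0.27908 = 0.046514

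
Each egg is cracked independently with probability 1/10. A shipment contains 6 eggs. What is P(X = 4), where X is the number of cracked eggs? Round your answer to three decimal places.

0.001

X ~ Binomial(n=6, p=0.10).
P(X=4) = C(6,4) · p^4 · (1−p)^2
= 15 · 0.0001 · 0.81 = 0.00121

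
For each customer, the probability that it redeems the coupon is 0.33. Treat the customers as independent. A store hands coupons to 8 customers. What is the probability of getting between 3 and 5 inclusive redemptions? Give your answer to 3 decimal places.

0.505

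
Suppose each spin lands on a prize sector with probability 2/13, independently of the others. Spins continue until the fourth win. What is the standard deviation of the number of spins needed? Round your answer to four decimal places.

11.9583

Y = total spins until the fourth success; negative binomial with r=4, p=0.153846.
SD(Y) = √[r(1−p)/p²] = √(143.000000) = 11.958261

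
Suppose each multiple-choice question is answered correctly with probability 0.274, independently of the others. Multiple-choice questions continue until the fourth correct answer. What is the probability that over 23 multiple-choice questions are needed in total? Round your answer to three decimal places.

0.089

Needing more than 23 multiple-choice questions ⇔ fewer than 4 successes in the first 23. With X ~ Binomial(23, 0.274), P(Y > 23) = P(X ≤ 3).
  k=0: C(23,0)·0.274^0·0.726^23 = 0.00063
  k=1: C(23,1)·0.274^1·0.726^22 = 0.00550
  k=2: C(23,2)·0.274^2·0.726^21 = 0.02282
  k=3: C(23,3)·0.274^3·0.726^20 = 0.06028
P(X ≤ 3) = 0.08923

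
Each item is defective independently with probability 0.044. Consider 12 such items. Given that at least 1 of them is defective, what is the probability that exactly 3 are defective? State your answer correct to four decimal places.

0.0300

X ~ Binomial(12, 0.044). Want P(X=3 | X≥1) = P(X=3) / P(X≥1).
P(X=3) = C(12,3)·0.044^3·0.956^9 = 0.012500
P(X≥1) = 1 − 0.582767 = 0.417233
Ratio = 0.012500 / 0.417233 = 0.029959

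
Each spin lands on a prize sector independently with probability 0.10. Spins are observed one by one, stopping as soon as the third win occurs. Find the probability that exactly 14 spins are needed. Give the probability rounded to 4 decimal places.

0.0245

Y = trial on which the third success occurs; negative binomial, r=3, p=0.10.
P(Y=14) = C(13,2) · p^3 · (1−p)^11
= 78 · 0.001 · 0.31381 = 0.024477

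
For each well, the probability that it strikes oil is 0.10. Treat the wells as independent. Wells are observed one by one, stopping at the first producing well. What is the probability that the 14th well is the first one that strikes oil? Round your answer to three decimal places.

Geometric (trials to first success), p = 0.10.
P(Y = 14) = (1−p)^13 · p = 0.25419 · 0.10 = 0.02542

0.025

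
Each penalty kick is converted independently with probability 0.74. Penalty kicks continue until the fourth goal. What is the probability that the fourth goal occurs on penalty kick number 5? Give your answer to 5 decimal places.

0.31186

Y = trial on which the fourth success occurs; negative binomial, r=4, p=0.74.
P(Y=5) = C(4,3) · p^4 · (1−p)^1
= 4 · 0.29987 · 0.26 = 0.3118604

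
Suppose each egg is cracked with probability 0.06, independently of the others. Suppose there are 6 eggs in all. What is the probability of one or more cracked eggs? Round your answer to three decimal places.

0.310

P(at least one) = 1 − P(none) = 1 − (1 − 0.06)^6
= 1 − 0.68987 = 0.31013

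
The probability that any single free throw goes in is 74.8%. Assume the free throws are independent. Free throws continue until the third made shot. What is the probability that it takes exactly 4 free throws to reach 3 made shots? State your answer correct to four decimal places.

Y = trial on which the third success occurs; negative binomial, r=3, p=0.748.
P(Y=4) = C(3,2) · p^3 · (1−p)^1
= 3 · 0.41851 · 0.252 = 0.316393

0.3164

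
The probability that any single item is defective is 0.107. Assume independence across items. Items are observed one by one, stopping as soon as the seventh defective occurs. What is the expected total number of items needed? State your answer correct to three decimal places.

Y = total items until the seventh success; negative binomial with r=7, p=0.107.
E[Y] = r / p = 7 / 0.107 = 65.42056

65.421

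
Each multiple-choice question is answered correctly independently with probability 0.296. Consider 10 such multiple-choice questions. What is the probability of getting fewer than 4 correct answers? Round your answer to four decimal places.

0.6603

X ~ Binomial(10, 0.296); P(X ≤ 3) = Σ C(10,k) p^k (1−p)^(10−k) over k:
  k=0: C(10,0)·0.296^0·0.704^10 = 0.029904
  k=1: C(10,1)·0.296^1·0.704^9 = 0.125732
  k=2: C(10,2)·0.296^2·0.704^8 = 0.237891
  k=3: C(10,3)·0.296^3·0.704^7 = 0.266726
Total = 0.660252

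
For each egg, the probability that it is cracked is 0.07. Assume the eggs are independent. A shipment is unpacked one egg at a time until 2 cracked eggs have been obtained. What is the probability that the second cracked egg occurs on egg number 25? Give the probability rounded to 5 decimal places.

Y = trial on which the second success occurs; negative binomial, r=2, p=0.07.
P(Y=25) = C(24,1) · p^2 · (1−p)^23
= 24 · 0.0049 · 0.18841 = 0.0221572

0.02216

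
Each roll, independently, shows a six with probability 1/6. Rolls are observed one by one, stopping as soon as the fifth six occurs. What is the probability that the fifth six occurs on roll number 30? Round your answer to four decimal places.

0.0320

Y = trial on which the fifth success occurs; negative binomial, r=5, p=0.166667.
P(Y=30) = C(29,4) · p^5 · (1−p)^25
= 23751 · 0.0001286 · 0.010483 = 0.032018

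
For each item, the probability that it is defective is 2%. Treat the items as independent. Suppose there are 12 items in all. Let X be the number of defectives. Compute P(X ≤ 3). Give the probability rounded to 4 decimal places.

0.9999

X ~ Binomial(12, 0.02); P(X ≤ 3) = Σ C(12,k) p^k (1−p)^(12−k) over k:
  k=0: C(12,0)·0.02^0·0.98^12 = 0.784717
  k=1: C(12,1)·0.02^1·0.98^11 = 0.192176
  k=2: C(12,2)·0.02^2·0.98^10 = 0.021571
  k=3: C(12,3)·0.02^3·0.98^9 = 0.001467
Total = 0.999930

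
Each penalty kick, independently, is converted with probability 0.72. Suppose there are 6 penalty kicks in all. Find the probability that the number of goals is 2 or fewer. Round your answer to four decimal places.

0.0557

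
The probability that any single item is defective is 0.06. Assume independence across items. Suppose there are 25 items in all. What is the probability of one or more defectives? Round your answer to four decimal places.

0.7871

P(at least one) = 1 − P(none) = 1 − (1 − 0.06)^25
= 1 − 0.212910 = 0.787090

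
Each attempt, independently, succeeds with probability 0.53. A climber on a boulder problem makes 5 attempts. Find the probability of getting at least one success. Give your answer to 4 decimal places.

0.9771

P(at least one) = 1 − P(none) = 1 − (1 − 0.53)^5
= 1 − 0.022935 = 0.977065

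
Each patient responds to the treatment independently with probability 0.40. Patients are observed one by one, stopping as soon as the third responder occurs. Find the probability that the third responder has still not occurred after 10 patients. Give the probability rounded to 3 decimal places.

Needing more than 10 patients ⇔ fewer than 3 successes in the first 10. With X ~ Binomial(10, 0.40), P(Y > 10) = P(X ≤ 2).
  k=0: C(10,0)·0.40^0·0.60^10 = 0.00605
  k=1: C(10,1)·0.40^1·0.60^9 = 0.04031
  k=2: C(10,2)·0.40^2·0.60^8 = 0.12093
P(X ≤ 2) = 0.16729

0.167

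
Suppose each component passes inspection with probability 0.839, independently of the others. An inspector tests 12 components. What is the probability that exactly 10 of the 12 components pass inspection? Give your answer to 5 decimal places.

0.29568

X ~ Binomial(n=12, p=0.839).
P(X=10) = C(12,10) · p^10 · (1−p)^2
= 66 · 0.17283 · 0.025921 = 0.2956755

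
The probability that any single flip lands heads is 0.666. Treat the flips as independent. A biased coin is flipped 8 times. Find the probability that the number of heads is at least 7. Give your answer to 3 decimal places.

X ~ Binomial(8, 0.666); P(X ≥ 7) = Σ C(8,k) p^k (1−p)^(8−k) over k:
  k=7: C(8,7)·0.666^7·0.334^1 = 0.15529
  k=8: C(8,8)·0.666^8·0.334^0 = 0.03871
Total = 0.19400

0.194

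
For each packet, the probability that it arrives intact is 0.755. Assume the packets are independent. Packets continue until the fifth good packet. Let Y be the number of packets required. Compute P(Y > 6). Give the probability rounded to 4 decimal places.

Needing more than 6 packets ⇔ fewer than 5 successes in the first 6. With X ~ Binomial(6, 0.755), P(Y > 6) = P(X ≤ 4).
  k=0: C(6,0)·0.755^0·0.245^6 = 0.000216
  k=1: C(6,1)·0.755^1·0.245^5 = 0.003999
  k=2: C(6,2)·0.755^2·0.245^4 = 0.030807
  k=3: C(6,3)·0.755^3·0.245^3 = 0.126581
  k=4: C(6,4)·0.755^4·0.245^2 = 0.292557
P(X ≤ 4) = 0.454161

0.4542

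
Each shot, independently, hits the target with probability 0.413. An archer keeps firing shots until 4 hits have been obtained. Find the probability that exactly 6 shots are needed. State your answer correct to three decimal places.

0.100

Y = trial on which the fourth success occurs; negative binomial, r=4, p=0.413.
P(Y=6) = C(5,3) · p^4 · (1−p)^2
= 10 · 0.029094 · 0.34457 = 0.10025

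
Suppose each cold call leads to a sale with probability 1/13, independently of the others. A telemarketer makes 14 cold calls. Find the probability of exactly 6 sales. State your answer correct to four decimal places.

X ~ Binomial(n=14, p=0.076923).
P(X=6) = C(14,6) · p^6 · (1−p)^8
= 3003 · 2.0718e-07 · 0.52711 = 0.000328

0.0003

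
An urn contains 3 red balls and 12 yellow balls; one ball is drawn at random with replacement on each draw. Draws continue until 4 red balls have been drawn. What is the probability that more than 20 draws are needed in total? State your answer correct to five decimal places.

Needing more than 20 draws ⇔ fewer than 4 successes in the first 20. With X ~ Binomial(20, 0.20), P(Y > 20) = P(X ≤ 3).
  k=0: C(20,0)·0.20^0·0.80^20 = 0.0115292
  k=1: C(20,1)·0.20^1·0.80^19 = 0.0576461
  k=2: C(20,2)·0.20^2·0.80^18 = 0.1369094
  k=3: C(20,3)·0.20^3·0.80^17 = 0.2053641
P(X ≤ 3) = 0.4114489

0.41145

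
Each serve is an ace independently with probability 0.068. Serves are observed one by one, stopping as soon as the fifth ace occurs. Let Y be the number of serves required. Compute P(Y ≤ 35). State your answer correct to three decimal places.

0.086

Finishing within 35 serves ⇔ at least 5 successes in the first 35. With X ~ Binomial(35, 0.068), P(Y ≤ 35) = 1 − P(X ≤ 4).
  k=0: C(35,0)·0.068^0·0.932^35 = 0.08503
  k=1: C(35,1)·0.068^1·0.932^34 = 0.21713
  k=2: C(35,2)·0.068^2·0.932^33 = 0.26931
  k=3: C(35,3)·0.068^3·0.932^32 = 0.21615
  k=4: C(35,4)·0.068^4·0.932^31 = 0.12616
1 − 0.91378 = 0.08622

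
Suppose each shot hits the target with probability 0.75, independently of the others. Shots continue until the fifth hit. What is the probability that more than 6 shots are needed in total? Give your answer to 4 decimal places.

Needing more than 6 shots ⇔ fewer than 5 successes in the first 6. With X ~ Binomial(6, 0.75), P(Y > 6) = P(X ≤ 4).
  k=0: C(6,0)·0.75^0·0.25^6 = 0.000244
  k=1: C(6,1)·0.75^1·0.25^5 = 0.004395
  k=2: C(6,2)·0.75^2·0.25^4 = 0.032959
  k=3: C(6,3)·0.75^3·0.25^3 = 0.131836
  k=4: C(6,4)·0.75^4·0.25^2 = 0.296631
P(X ≤ 4) = 0.466064

0.4661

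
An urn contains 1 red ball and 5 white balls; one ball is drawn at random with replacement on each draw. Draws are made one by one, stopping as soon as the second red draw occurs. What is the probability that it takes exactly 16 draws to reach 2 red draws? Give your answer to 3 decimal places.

0.032

Y = trial on which the second success occurs; negative binomial, r=2, p=0.166667.
P(Y=16) = C(15,1) · p^2 · (1−p)^14
= 15 · 0.027778 · 0.077887 = 0.03245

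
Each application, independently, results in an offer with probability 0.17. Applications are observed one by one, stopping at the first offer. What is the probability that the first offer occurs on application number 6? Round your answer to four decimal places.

0.0670

Geometric (trials to first success), p = 0.17.
P(Y = 6) = (1−p)^5 · p = 0.3939 · 0.17 = 0.066964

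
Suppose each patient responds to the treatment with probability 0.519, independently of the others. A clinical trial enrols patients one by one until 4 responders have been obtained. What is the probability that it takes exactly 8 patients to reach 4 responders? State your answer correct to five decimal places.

0.13593

Y = trial on which the fourth success occurs; negative binomial, r=4, p=0.519.
P(Y=8) = C(7,3) · p^4 · (1−p)^4
= 35 · 0.072555 · 0.053528 = 0.1359308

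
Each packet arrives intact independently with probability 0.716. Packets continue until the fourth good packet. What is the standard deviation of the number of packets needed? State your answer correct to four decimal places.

Y = total packets until the fourth success; negative binomial with r=4, p=0.716.
SD(Y) = √[r(1−p)/p²] = √(2.215911) = 1.488594

1.4886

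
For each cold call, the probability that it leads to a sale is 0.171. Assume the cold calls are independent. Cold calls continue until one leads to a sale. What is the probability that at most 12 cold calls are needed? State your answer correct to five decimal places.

0.89465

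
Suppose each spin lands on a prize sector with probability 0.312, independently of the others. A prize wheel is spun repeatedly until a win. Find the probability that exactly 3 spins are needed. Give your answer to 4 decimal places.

0.1477

Geometric (trials to first success), p = 0.312.
P(Y = 3) = (1−p)^2 · p = 0.47334 · 0.312 = 0.147683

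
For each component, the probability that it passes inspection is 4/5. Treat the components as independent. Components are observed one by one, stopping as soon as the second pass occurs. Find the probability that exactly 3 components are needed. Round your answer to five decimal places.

Y = trial on which the second success occurs; negative binomial, r=2, p=0.80.
P(Y=3) = C(2,1) · p^2 · (1−p)^1
= 2 · 0.64 · 0.2 = 0.2560000

0.25600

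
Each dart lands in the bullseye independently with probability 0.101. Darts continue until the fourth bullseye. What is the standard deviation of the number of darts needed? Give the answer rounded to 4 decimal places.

18.7754

Y = total darts until the fourth success; negative binomial with r=4, p=0.101.
SD(Y) = √[r(1−p)/p²] = √(352.514459) = 18.775368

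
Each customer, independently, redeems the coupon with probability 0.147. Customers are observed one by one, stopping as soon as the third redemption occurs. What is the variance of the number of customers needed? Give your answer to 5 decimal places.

118.42288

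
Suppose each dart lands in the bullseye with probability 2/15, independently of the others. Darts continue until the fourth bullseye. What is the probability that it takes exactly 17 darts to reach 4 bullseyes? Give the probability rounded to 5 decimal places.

0.02754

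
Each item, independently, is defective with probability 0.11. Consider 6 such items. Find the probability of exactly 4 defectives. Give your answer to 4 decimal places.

0.0017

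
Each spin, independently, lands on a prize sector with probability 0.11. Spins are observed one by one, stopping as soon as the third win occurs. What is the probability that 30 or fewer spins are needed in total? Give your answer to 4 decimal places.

0.6558

Finishing within 30 spins ⇔ at least 3 successes in the first 30. With X ~ Binomial(30, 0.11), P(Y ≤ 30) = 1 − P(X ≤ 2).
  k=0: C(30,0)·0.11^0·0.89^30 = 0.030318
  k=1: C(30,1)·0.11^1·0.89^29 = 0.112415
  k=2: C(30,2)·0.11^2·0.89^28 = 0.201463
1 − 0.344196 = 0.655804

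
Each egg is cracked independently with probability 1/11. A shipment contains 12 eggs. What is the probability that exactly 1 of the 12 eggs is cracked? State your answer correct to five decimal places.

0.38236

X ~ Binomial(n=12, p=0.090909).
P(X=1) = C(12,1) · p^1 · (1−p)^11
= 12 · 0.090909 · 0.35049 = 0.3823570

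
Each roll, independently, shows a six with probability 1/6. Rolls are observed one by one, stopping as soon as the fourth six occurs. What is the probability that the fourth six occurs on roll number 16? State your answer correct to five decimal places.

Y = trial on which the fourth success occurs; negative binomial, r=4, p=0.166667.
P(Y=16) = C(15,3) · p^4 · (1−p)^12
= 455 · 0.0007716 · 0.11216 = 0.0393760

0.03938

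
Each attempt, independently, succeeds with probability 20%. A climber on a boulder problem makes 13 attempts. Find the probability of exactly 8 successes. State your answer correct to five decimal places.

0.00108

X ~ Binomial(n=13, p=0.20).
P(X=8) = C(13,8) · p^8 · (1−p)^5
= 1287 · 2.56e-06 · 0.32768 = 0.0010796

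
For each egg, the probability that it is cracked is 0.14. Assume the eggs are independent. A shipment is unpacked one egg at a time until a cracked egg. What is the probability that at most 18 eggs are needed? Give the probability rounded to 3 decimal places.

Y = number of eggs to the first success; geometric, p = 0.14.
P(Y ≤ 18) = 1 − (1−p)^18 = 1 − 0.06622 = 0.93378

0.934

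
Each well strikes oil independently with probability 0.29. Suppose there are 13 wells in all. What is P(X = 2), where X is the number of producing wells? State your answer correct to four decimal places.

X ~ Binomial(n=13, p=0.29).
P(X=2) = C(13,2) · p^2 · (1−p)^11
= 78 · 0.0841 · 0.023112 = 0.151612

0.1516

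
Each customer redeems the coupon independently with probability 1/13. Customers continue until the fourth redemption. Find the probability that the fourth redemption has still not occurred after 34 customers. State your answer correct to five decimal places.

Needing more than 34 customers ⇔ fewer than 4 successes in the first 34. With X ~ Binomial(34, 0.076923), P(Y > 34) = P(X ≤ 3).
  k=0: C(34,0)·0.076923^0·0.923077^34 = 0.0657792
  k=1: C(34,1)·0.076923^1·0.923077^33 = 0.1863743
  k=2: C(34,2)·0.076923^2·0.923077^32 = 0.2562647
  k=3: C(34,3)·0.076923^3·0.923077^31 = 0.2277908
P(X ≤ 3) = 0.7362090

0.73621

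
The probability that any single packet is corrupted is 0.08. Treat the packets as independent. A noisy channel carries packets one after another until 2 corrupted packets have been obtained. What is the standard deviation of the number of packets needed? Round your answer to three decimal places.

Y = total packets until the second success; negative binomial with r=2, p=0.08.
SD(Y) = √[r(1−p)/p²] = √(287.50000) = 16.95582

16.956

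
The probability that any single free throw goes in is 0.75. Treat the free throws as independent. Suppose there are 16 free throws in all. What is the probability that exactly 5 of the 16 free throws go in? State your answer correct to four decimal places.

X ~ Binomial(n=16, p=0.75).
P(X=5) = C(16,5) · p^5 · (1−p)^11
= 4368 · 0.2373 · 2.3842e-07 = 0.000247

0.0002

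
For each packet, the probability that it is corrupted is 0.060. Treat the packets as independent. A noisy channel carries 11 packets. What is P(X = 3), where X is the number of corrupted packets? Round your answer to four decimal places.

X ~ Binomial(n=11, p=0.06).
P(X=3) = C(11,3) · p^3 · (1−p)^8
= 165 · 0.000216 · 0.60957 = 0.021725

0.0217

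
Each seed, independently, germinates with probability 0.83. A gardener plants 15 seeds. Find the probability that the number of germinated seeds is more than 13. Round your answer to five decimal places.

X ~ Binomial(15, 0.83); P(X ≥ 14) = Σ C(15,k) p^k (1−p)^(15−k) over k:
  k=14: C(15,14)·0.83^14·0.17^1 = 0.1877731
  k=15: C(15,15)·0.83^15·0.17^0 = 0.0611183
Total = 0.2488915

0.24889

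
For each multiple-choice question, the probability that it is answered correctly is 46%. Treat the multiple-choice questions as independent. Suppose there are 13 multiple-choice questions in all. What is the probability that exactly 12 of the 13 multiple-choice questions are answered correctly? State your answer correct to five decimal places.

X ~ Binomial(n=13, p=0.46).
P(X=12) = C(13,12) · p^12 · (1−p)^1
= 13 · 8.9762e-05 · 0.54 = 0.0006301

0.00063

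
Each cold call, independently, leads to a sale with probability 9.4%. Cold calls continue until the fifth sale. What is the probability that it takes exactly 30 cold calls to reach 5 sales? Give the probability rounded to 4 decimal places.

0.0148

Y = trial on which the fifth success occurs; negative binomial, r=5, p=0.094.
P(Y=30) = C(29,4) · p^5 · (1−p)^25
= 23751 · 7.339e-06 · 0.084763 = 0.014775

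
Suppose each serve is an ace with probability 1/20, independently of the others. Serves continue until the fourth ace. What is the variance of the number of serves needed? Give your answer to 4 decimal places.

1520.0000

Y = total serves until the fourth success; negative binomial with r=4, p=0.05.
Var(Y) = r(1−p)/p² = 4·0.95 / 0.05² = 1520.000000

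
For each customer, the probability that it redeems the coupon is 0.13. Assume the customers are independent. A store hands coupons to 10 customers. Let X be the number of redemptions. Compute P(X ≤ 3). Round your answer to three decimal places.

X ~ Binomial(10, 0.13); P(X ≤ 3) = Σ C(10,k) p^k (1−p)^(10−k) over k:
  k=0: C(10,0)·0.13^0·0.87^10 = 0.24842
  k=1: C(10,1)·0.13^1·0.87^9 = 0.37121
  k=2: C(10,2)·0.13^2·0.87^8 = 0.24960
  k=3: C(10,3)·0.13^3·0.87^7 = 0.09946
Total = 0.96870

0.969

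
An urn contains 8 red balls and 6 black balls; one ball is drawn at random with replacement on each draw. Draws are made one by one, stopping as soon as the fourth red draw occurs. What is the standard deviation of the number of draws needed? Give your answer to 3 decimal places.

Y = total draws until the fourth success; negative binomial with r=4, p=0.571429.
SD(Y) = √[r(1−p)/p²] = √(5.25000) = 2.29129

2.291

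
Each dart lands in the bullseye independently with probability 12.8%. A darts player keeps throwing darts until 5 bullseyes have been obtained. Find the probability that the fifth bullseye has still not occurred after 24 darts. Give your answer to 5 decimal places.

0.81461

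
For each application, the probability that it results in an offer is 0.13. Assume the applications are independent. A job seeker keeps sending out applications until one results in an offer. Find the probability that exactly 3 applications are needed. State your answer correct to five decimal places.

0.09840

Geometric (trials to first success), p = 0.13.
P(Y = 3) = (1−p)^2 · p = 0.7569 · 0.13 = 0.0983970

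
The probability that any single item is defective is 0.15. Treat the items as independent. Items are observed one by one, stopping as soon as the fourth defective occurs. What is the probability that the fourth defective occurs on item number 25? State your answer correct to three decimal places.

0.034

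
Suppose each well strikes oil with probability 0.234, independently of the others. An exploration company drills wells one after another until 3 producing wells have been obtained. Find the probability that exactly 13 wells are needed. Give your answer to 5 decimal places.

0.05881

Y = trial on which the third success occurs; negative binomial, r=3, p=0.234.
P(Y=13) = C(12,2) · p^3 · (1−p)^10
= 66 · 0.012813 · 0.069548 = 0.0588138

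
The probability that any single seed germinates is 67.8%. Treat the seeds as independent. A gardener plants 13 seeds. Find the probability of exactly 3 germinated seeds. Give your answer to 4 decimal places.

0.0011

X ~ Binomial(n=13, p=0.678).
P(X=3) = C(13,3) · p^3 · (1−p)^10
= 286 · 0.31167 · 1.1983e-05 = 0.001068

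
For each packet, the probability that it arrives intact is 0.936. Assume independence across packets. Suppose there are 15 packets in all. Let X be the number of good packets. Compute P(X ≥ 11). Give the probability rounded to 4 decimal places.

0.9981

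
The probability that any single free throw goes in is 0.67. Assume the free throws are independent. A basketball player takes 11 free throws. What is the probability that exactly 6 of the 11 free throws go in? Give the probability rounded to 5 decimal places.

0.16355

X ~ Binomial(n=11, p=0.67).
P(X=6) = C(11,6) · p^6 · (1−p)^5
= 462 · 0.090458 · 0.0039135 = 0.1635537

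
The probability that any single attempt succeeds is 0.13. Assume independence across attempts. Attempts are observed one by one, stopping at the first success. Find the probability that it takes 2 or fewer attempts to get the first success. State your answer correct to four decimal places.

Y = number of attempts to the first success; geometric, p = 0.13.
P(Y ≤ 2) = 1 − (1−p)^2 = 1 − 0.756900 = 0.243100

0.2431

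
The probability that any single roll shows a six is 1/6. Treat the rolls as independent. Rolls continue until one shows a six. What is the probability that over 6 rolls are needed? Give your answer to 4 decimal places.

Y = number of rolls to the first success; geometric, p = 0.166667.
P(Y > 6) = P(first 6 all fail) = (1−p)^6 = 0.334898

0.3349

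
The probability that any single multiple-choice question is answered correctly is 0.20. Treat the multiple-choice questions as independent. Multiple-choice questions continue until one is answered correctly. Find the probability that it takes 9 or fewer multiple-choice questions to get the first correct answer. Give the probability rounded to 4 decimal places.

0.8658

Y = number of multiple-choice questions to the first success; geometric, p = 0.20.
P(Y ≤ 9) = 1 − (1−p)^9 = 1 − 0.134218 = 0.865782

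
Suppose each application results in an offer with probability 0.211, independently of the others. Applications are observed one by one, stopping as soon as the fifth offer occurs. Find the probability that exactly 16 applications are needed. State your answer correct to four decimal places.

Y = trial on which the fifth success occurs; negative binomial, r=5, p=0.211.
P(Y=16) = C(15,4) · p^5 · (1−p)^11
= 1365 · 0.00041823 · 0.073764 = 0.042111

0.0421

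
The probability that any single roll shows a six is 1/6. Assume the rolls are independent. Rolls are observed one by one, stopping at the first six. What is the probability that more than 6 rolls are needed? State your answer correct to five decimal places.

0.33490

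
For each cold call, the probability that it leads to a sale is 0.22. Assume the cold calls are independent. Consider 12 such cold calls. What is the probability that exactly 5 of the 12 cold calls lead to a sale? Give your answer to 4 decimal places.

X ~ Binomial(n=12, p=0.22).
P(X=5) = C(12,5) · p^5 · (1−p)^7
= 792 · 0.00051536 · 0.17566 = 0.071697

0.0717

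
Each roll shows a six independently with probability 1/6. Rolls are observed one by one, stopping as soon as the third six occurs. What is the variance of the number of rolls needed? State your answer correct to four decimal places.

90.0000

Y = total rolls until the third success; negative binomial with r=3, p=0.166667.
Var(Y) = r(1−p)/p² = 3·0.833333 / 0.166667² = 90.000000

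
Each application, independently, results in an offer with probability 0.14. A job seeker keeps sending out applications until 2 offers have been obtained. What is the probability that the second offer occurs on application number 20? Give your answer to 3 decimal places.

Y = trial on which the second success occurs; negative binomial, r=2, p=0.14.
P(Y=20) = C(19,1) · p^2 · (1−p)^18
= 19 · 0.0196 · 0.066217 = 0.02466

0.025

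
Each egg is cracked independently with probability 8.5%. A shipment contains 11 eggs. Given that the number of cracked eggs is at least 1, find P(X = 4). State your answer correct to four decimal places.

0.0148

X ~ Binomial(11, 0.085). Want P(X=4 | X≥1) = P(X=4) / P(X≥1).
P(X=4) = C(11,4)·0.085^4·0.915^7 = 0.009250
P(X≥1) = 1 − 0.376385 = 0.623615
Ratio = 0.009250 / 0.623615 = 0.014833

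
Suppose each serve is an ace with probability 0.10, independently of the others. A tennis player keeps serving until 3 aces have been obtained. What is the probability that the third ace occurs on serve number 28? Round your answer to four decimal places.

Y = trial on which the third success occurs; negative binomial, r=3, p=0.10.
P(Y=28) = C(27,2) · p^3 · (1−p)^25
= 351 · 0.001 · 0.07179 = 0.025198

0.0252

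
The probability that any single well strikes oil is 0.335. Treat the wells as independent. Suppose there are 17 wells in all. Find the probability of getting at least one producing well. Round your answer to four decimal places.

0.9990

P(at least one) = 1 − P(none) = 1 − (1 − 0.335)^17
= 1 − 0.000973 = 0.999027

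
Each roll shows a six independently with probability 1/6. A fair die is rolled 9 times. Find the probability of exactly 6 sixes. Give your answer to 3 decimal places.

X ~ Binomial(n=9, p=0.166667).
P(X=6) = C(9,6) · p^6 · (1−p)^3
= 84 · 2.1433e-05 · 0.5787 = 0.00104

0.001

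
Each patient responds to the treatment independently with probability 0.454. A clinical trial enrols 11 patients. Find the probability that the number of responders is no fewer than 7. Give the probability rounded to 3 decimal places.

X ~ Binomial(11, 0.454); P(X ≥ 7) = Σ C(11,k) p^k (1−p)^(11−k) over k:
  k=7: C(11,7)·0.454^7·0.546^4 = 0.11659
  k=8: C(11,8)·0.454^8·0.546^3 = 0.04847
  k=9: C(11,9)·0.454^9·0.546^2 = 0.01344
  k=10: C(11,10)·0.454^10·0.546^1 = 0.00223
  k=11: C(11,11)·0.454^11·0.546^0 = 0.00017
Total = 0.18091

0.181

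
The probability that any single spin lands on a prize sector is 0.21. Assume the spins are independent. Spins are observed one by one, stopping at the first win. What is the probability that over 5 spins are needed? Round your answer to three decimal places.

0.308

Y = number of spins to the first success; geometric, p = 0.21.
P(Y > 5) = P(first 5 all fail) = (1−p)^5 = 0.30771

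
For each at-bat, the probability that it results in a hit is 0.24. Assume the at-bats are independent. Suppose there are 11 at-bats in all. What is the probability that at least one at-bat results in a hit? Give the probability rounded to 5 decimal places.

0.95114

P(at least one) = 1 − P(none) = 1 − (1 − 0.24)^11
= 1 − 0.0488596 = 0.9511404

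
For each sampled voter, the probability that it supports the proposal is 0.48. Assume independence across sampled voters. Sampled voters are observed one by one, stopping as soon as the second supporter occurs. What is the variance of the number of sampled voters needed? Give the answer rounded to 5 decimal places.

Y = total sampled voters until the second success; negative binomial with r=2, p=0.48.
Var(Y) = r(1−p)/p² = 2·0.52 / 0.48² = 4.5138889

4.51389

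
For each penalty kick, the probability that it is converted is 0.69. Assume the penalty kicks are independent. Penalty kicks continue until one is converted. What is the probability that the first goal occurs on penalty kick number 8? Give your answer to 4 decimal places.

Geometric (trials to first success), p = 0.69.
P(Y = 8) = (1−p)^7 · p = 0.00027513 · 0.69 = 0.000190

0.0002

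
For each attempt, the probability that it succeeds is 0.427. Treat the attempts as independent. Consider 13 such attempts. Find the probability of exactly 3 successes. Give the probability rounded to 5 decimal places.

X ~ Binomial(n=13, p=0.427).
P(X=3) = C(13,3) · p^3 · (1−p)^10
= 286 · 0.077854 · 0.0038155 = 0.0849564

0.08496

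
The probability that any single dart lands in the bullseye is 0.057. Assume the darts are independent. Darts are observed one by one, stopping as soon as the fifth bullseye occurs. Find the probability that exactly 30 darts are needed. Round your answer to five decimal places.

0.00329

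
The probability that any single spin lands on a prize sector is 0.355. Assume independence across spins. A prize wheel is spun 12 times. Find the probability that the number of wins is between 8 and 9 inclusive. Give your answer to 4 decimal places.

X ~ Binomial(12, 0.355); P(8 ≤ X ≤ 9) = Σ C(12,k) p^k (1−p)^(12−k) over k:
  k=8: C(12,8)·0.355^8·0.645^4 = 0.021611
  k=9: C(12,9)·0.355^9·0.645^3 = 0.005286
Total = 0.026897

0.0269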